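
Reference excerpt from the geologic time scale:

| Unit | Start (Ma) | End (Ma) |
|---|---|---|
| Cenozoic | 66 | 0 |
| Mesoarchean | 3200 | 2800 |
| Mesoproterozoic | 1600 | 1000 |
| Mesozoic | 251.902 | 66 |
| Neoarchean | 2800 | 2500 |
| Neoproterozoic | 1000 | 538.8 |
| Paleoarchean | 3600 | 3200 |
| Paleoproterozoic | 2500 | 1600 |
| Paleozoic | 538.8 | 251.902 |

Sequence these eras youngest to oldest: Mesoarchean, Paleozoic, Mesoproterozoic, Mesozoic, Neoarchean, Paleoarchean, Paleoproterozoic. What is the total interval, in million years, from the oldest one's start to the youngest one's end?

Start ages (Ma): Paleoarchean 3600, Mesoarchean 3200, Neoarchean 2800, Paleoproterozoic 2500, Mesoproterozoic 1600, Paleozoic 538.8, Mesozoic 251.902.
Ordered youngest to oldest: Mesozoic, Paleozoic, Mesoproterozoic, Paleoproterozoic, Neoarchean, Mesoarchean, Paleoarchean.
Span = 3600 − 66 = 3534 Myr.

Mesozoic → Paleozoic → Mesoproterozoic → Paleoproterozoic → Neoarchean → Mesoarchean → Paleoarchean; total span 3534 Myr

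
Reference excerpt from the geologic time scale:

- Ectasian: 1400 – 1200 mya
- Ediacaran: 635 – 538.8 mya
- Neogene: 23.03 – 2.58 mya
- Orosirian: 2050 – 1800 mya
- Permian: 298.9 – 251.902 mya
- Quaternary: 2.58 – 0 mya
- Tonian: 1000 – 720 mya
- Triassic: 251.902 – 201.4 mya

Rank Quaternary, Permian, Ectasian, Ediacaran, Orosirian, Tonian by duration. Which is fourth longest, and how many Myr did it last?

Ediacaran, 96.2 million years

Durations: Quaternary 2.58; Permian 46.998; Ectasian 200; Ediacaran 96.2; Orosirian 250; Tonian 280 Myr.
Sorted longest-first: Tonian (280), Orosirian (250), Ectasian (200), Ediacaran (96.2), Permian (46.998), Quaternary (2.58).
The fourth longest is Ediacaran at 96.2 Myr.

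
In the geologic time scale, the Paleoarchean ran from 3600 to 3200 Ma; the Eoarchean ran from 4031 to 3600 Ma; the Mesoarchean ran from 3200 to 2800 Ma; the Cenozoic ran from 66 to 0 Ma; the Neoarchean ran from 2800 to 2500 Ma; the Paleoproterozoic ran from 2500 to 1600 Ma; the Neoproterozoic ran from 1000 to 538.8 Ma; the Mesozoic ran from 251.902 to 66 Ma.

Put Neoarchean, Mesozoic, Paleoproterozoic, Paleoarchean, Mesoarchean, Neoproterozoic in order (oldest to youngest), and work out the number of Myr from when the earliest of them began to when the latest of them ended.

Paleoarchean → Mesoarchean → Neoarchean → Paleoproterozoic → Neoproterozoic → Mesozoic; total span 3534 Myr

Start ages (Ma): Paleoarchean 3600, Mesoarchean 3200, Neoarchean 2800, Paleoproterozoic 2500, Neoproterozoic 1000, Mesozoic 251.902.
Ordered oldest to youngest: Paleoarchean, Mesoarchean, Neoarchean, Paleoproterozoic, Neoproterozoic, Mesozoic.
Span = 3600 − 66 = 3534 Myr.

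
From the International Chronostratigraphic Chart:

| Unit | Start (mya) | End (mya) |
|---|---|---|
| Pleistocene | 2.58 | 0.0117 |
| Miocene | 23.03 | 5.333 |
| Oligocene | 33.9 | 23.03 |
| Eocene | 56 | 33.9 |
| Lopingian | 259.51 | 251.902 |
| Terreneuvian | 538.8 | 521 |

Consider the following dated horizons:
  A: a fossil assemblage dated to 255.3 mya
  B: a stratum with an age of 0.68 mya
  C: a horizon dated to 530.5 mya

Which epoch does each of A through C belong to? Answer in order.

A — Lopingian; B — Pleistocene; C — Terreneuvian

A: 255.3 Ma lies in 259.51–251.902 Ma, so Lopingian.
B: 0.68 Ma lies in 2.58–0.0117 Ma, so Pleistocene.
C: 530.5 Ma lies in 538.8–521 Ma, so Terreneuvian.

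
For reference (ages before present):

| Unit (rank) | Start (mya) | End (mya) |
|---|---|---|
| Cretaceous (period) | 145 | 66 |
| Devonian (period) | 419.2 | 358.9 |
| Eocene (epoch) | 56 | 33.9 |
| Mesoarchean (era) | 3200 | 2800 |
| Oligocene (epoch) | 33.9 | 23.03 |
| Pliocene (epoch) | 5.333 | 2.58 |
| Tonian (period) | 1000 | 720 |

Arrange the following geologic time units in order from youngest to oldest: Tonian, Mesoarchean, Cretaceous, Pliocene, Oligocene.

Read off each span (Ma): Tonian 1000–720; Mesoarchean 3200–2800; Cretaceous 145–66; Pliocene 5.333–2.58; Oligocene 33.9–23.03.
Larger Ma is older, so oldest→youngest is Mesoarchean, Tonian, Cretaceous, Oligocene, Pliocene; reverse it for youngest→oldest.

Pliocene, Oligocene, Cretaceous, Tonian, Mesoarchean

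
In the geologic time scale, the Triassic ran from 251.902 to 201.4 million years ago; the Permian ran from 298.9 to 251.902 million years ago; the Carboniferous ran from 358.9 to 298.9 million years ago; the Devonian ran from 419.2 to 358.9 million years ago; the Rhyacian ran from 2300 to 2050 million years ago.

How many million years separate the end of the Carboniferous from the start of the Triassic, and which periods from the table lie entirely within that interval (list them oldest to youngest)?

46.998 million years; Permian

The Carboniferous closes at 298.9 Ma and the Triassic opens at 251.902 Ma, so the interval is 298.9 − 251.902 = 46.998 Myr.
A period fits inside if it starts at or after 298.9 Ma and ends at or before 251.902 Ma; oldest first that gives Permian.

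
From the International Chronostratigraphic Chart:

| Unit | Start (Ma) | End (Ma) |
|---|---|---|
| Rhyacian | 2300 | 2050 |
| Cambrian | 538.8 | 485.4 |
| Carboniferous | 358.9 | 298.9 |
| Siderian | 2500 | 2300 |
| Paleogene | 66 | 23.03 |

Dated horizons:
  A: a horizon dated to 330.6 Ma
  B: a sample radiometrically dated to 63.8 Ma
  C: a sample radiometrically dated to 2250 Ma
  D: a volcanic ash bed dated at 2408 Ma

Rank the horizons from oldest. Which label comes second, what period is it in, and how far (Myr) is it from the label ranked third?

C, in the Rhyacian; 1919.4 million years to A

Larger Ma means older, so oldest first: D 2408 > C 2250 > A 330.6 > B 63.8.
Counting 2 along gives C (2250 Ma); the excerpt puts that inside the Rhyacian, 2300–2050 Ma.
Next in line is A (330.6 Ma), and 2250 − 330.6 = 1919.4 Myr.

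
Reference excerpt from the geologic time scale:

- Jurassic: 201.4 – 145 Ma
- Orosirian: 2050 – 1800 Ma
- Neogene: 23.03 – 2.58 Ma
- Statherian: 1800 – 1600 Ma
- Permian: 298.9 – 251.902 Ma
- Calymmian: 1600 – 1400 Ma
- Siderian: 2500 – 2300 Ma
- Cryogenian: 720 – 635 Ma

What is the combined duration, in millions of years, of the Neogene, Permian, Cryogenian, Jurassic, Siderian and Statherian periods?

608.848 million years

Each duration: Neogene = 20.45; Permian = 46.998; Cryogenian = 85; Jurassic = 56.4; Siderian = 200; Statherian = 200.
Sum: 20.45 + 46.998 + 85 + 56.4 + 200 + 200 = 608.848 Myr.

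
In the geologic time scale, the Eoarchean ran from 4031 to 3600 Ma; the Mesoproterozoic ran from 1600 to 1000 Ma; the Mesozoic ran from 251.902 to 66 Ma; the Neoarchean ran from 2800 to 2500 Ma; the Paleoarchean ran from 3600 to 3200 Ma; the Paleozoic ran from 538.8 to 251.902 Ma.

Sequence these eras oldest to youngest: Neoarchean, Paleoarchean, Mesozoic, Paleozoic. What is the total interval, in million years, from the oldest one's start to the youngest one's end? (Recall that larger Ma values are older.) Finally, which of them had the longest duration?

Start ages (Ma): Paleoarchean 3600, Neoarchean 2800, Paleozoic 538.8, Mesozoic 251.902.
Ordered oldest to youngest: Paleoarchean, Neoarchean, Paleozoic, Mesozoic.
Span = 3600 − 66 = 3534 Myr.
Durations: Paleoarchean 400, Mesozoic 185.902, Paleozoic 286.898, Neoarchean 300 → longest is Paleoarchean (400 Myr).

Paleoarchean, Neoarchean, Paleozoic, Mesozoic; total span 3534 Myr; longest is Paleoarchean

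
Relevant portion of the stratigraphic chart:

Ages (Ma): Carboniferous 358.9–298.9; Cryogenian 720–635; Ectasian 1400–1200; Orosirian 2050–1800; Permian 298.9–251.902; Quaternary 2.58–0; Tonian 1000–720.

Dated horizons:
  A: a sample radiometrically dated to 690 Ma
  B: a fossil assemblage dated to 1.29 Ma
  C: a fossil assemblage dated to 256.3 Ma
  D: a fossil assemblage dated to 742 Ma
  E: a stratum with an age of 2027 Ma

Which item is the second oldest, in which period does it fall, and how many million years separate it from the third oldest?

D, in the Tonian; 52 million years to A

Sorted oldest-first by Ma: E (2027), D (742), A (690), C (256.3), B (1.29).
The second oldest is D at 742 Ma, which lies in 1000–720 Ma: the Tonian.
The third oldest is A at 690 Ma; separation = |742 − 690| = 52 Myr.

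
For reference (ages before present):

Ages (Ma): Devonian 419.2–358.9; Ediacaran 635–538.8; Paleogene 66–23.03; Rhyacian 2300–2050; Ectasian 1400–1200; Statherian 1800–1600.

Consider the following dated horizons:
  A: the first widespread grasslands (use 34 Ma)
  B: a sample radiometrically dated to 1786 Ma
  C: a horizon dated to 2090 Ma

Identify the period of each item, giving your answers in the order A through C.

A — Paleogene; B — Statherian; C — Rhyacian

Match each age against the start–end ranges in the excerpt: A = 34 Ma → Paleogene (66–23.03); B = 1786 Ma → Statherian (1800–1600); C = 2090 Ma → Rhyacian (2300–2050).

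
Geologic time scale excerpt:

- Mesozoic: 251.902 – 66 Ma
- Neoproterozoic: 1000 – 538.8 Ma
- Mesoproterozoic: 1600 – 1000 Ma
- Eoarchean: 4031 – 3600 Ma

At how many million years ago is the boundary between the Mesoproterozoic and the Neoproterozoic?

1000 Ma

The Mesoproterozoic ends and the Neoproterozoic begins at 1000 Ma.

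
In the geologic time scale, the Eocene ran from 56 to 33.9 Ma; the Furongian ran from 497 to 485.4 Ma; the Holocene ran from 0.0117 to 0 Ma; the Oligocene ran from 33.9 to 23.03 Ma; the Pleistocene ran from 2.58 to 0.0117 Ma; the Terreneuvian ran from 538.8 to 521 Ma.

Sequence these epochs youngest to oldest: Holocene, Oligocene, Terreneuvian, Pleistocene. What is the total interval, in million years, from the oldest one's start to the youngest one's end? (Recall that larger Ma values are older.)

Holocene, Pleistocene, Oligocene, Terreneuvian; total span 538.8 Myr

From the excerpt: Holocene 0.0117–0; Oligocene 33.9–23.03; Terreneuvian 538.8–521; Pleistocene 2.58–0.0117 (Ma).
Larger Ma is earlier, so the oldest is Terreneuvian and the youngest is Holocene; youngest to oldest: Holocene, Pleistocene, Oligocene, Terreneuvian.
Oldest start 538.8 minus youngest end 0 gives 538.8 Myr overall.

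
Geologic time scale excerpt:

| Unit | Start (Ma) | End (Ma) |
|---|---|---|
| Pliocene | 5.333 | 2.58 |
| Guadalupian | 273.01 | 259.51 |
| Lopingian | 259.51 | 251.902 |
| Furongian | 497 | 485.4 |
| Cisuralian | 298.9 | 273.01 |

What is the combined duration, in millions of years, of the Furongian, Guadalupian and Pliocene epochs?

27.853 million years

Each duration: Furongian = 11.6; Guadalupian = 13.5; Pliocene = 2.753.
Sum: 11.6 + 13.5 + 2.753 = 27.853 Myr.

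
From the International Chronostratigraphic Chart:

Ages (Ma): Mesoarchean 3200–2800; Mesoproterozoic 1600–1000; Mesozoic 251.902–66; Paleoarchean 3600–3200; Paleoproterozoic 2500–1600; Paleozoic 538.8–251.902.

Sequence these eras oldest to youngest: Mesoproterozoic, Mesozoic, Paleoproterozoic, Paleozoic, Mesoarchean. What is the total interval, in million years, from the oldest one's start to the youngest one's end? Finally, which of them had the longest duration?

Mesoarchean → Paleoproterozoic → Mesoproterozoic → Paleozoic → Mesozoic; total span 3134 Myr; longest is Paleoproterozoic

Start ages (Ma): Mesoarchean 3200, Paleoproterozoic 2500, Mesoproterozoic 1600, Paleozoic 538.8, Mesozoic 251.902.
Ordered oldest to youngest: Mesoarchean, Paleoproterozoic, Mesoproterozoic, Paleozoic, Mesozoic.
Span = 3200 − 66 = 3134 Myr.
Durations: Mesoarchean 400, Paleoproterozoic 900, Paleozoic 286.898, Mesozoic 185.902, Mesoproterozoic 600 → longest is Paleoproterozoic (900 Myr).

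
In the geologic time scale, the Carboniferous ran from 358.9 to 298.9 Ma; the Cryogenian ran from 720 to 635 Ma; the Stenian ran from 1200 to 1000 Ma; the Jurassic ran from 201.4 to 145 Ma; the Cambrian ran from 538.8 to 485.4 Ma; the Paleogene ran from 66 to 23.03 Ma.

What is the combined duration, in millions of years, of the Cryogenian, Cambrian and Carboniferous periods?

198.4 million years

Duration is start − end for each: (720 − 635) + (538.8 − 485.4) + (358.9 − 298.9).
That is 85 + 53.4 + 60, which totals 198.4 million years.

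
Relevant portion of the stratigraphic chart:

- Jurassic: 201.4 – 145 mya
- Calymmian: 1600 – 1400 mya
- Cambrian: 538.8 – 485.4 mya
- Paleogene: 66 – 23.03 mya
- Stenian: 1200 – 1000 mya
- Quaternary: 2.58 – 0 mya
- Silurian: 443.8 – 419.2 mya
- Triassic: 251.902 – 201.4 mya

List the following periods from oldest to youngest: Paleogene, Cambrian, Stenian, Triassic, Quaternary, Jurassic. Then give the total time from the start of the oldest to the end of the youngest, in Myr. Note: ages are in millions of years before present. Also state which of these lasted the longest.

Stenian, Cambrian, Triassic, Jurassic, Paleogene, Quaternary; total span 1200 Myr; longest is Stenian

From the excerpt: Paleogene 66–23.03; Cambrian 538.8–485.4; Stenian 1200–1000; Triassic 251.902–201.4; Quaternary 2.58–0; Jurassic 201.4–145 (Ma).
Larger Ma is earlier, so the oldest is Stenian and the youngest is Quaternary; oldest to youngest: Stenian, Cambrian, Triassic, Jurassic, Paleogene, Quaternary.
Oldest start 1200 minus youngest end 0 gives 1200 Myr overall.
Individual lengths (start − end): Jurassic 56.4; Triassic 50.502; Cambrian 53.4; Stenian 200; Quaternary 2.58; Paleogene 42.97. The largest is Stenian at 200 Myr.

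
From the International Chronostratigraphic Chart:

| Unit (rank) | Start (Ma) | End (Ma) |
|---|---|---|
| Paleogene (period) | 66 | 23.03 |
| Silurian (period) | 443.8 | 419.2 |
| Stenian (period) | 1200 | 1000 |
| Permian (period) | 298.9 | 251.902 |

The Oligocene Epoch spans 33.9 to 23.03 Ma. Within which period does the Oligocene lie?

The Oligocene (33.9–23.03 Ma) lies entirely within 66–23.03 Ma, the Paleogene Period.

Paleogene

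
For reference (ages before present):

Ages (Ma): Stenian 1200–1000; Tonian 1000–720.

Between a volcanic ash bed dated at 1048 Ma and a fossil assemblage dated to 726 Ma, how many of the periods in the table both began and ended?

0

Checking each listed span, none has both start < 1048 Ma and end > 726 Ma — every period straddles one of the two dates or lies outside them — so the count is 0.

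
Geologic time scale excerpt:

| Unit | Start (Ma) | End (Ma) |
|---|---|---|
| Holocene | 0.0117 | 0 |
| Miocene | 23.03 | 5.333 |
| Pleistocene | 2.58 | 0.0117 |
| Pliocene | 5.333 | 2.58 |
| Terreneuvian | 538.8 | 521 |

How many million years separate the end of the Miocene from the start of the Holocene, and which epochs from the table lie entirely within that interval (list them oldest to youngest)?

5.3213 million years; Pliocene, Pleistocene

End of Miocene = 5.333 Ma; start of Holocene = 0.0117 Ma.
Gap = 5.333 − 0.0117 = 5.3213 Myr.
Epochs wholly inside 5.333–0.0117 Ma: Pliocene (5.333–2.58), Pleistocene (2.58–0.0117).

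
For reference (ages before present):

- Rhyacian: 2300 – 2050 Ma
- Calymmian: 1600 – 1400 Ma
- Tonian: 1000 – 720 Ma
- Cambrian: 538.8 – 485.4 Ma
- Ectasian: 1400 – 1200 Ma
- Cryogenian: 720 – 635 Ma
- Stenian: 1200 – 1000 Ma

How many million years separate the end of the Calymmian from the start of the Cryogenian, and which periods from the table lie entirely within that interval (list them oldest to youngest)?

End of Calymmian = 1400 Ma; start of Cryogenian = 720 Ma.
Gap = 1400 − 720 = 680 Myr.
Periods wholly inside 1400–720 Ma: Ectasian (1400–1200), Stenian (1200–1000), Tonian (1000–720).

680 million years; Ectasian, Stenian, Tonian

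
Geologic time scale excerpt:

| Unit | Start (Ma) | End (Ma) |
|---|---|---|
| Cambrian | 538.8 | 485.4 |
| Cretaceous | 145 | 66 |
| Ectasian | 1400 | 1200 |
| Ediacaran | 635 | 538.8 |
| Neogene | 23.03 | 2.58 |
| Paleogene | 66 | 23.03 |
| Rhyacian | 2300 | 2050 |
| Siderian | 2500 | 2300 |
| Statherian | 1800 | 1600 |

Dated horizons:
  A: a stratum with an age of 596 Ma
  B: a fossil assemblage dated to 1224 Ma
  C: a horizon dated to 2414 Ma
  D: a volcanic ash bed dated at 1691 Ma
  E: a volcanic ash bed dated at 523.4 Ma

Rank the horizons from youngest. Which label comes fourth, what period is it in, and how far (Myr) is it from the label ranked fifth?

Smaller Ma means younger, so youngest first: E 523.4 < A 596 < B 1224 < D 1691 < C 2414.
Counting 4 along gives D (1691 Ma); the excerpt puts that inside the Statherian, 1800–1600 Ma.
Next in line is C (2414 Ma), and 2414 − 1691 = 723 Myr.

D, in the Statherian; 723 million years to C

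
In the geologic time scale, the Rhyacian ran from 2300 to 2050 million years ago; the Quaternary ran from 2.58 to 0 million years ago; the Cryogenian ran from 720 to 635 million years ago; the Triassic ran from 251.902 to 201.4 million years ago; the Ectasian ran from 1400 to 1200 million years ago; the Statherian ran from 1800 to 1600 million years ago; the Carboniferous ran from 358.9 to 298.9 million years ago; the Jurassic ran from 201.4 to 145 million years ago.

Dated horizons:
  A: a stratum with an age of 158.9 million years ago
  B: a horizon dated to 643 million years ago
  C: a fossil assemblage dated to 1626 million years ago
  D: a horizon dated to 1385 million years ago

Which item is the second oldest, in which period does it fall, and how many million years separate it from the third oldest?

D, in the Ectasian; 742 million years to B

Sorted oldest-first by Ma: C (1626), D (1385), B (643), A (158.9).
The second oldest is D at 1385 Ma, which lies in 1400–1200 Ma: the Ectasian.
The third oldest is B at 643 Ma; separation = |1385 − 643| = 742 Myr.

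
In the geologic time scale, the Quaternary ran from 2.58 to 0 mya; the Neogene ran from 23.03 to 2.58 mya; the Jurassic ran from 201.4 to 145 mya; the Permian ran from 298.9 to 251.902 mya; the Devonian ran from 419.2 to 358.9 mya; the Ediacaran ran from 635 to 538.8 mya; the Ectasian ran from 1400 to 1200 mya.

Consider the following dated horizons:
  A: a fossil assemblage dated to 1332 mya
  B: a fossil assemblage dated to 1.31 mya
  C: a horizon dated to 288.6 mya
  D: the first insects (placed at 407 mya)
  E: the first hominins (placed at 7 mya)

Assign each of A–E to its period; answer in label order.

Match each age against the start–end ranges in the excerpt: A = 1332 Ma → Ectasian (1400–1200); B = 1.31 Ma → Quaternary (2.58–0); C = 288.6 Ma → Permian (298.9–251.902); D = 407 Ma → Devonian (419.2–358.9); E = 7 Ma → Neogene (23.03–2.58).

A — Ectasian; B — Quaternary; C — Permian; D — Devonian; E — Neogene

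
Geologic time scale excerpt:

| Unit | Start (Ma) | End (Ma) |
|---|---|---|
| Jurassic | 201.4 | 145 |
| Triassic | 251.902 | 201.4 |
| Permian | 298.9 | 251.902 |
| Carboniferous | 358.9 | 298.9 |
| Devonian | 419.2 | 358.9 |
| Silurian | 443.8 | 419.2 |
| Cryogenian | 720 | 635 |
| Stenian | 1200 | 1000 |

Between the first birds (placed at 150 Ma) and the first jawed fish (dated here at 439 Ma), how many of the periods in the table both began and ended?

439 Ma sits inside the Silurian (443.8–419.2) and 150 Ma inside the Jurassic (201.4–145); neither of those is wholly between the two dates.
The listed periods lying completely between them are Devonian, Carboniferous, Permian, Triassic — 4 in all.

4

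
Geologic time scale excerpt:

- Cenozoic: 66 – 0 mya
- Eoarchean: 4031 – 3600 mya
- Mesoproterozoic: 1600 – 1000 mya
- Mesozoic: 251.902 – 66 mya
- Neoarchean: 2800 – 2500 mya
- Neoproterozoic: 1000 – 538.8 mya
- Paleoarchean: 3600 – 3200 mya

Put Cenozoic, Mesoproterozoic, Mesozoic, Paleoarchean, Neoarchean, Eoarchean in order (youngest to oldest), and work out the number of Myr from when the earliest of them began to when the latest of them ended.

Cenozoic → Mesozoic → Mesoproterozoic → Neoarchean → Paleoarchean → Eoarchean; total span 4031 Myr

Start ages (Ma): Eoarchean 4031, Paleoarchean 3600, Neoarchean 2800, Mesoproterozoic 1600, Mesozoic 251.902, Cenozoic 66.
Ordered youngest to oldest: Cenozoic, Mesozoic, Mesoproterozoic, Neoarchean, Paleoarchean, Eoarchean.
Span = 4031 − 0 = 4031 Myr.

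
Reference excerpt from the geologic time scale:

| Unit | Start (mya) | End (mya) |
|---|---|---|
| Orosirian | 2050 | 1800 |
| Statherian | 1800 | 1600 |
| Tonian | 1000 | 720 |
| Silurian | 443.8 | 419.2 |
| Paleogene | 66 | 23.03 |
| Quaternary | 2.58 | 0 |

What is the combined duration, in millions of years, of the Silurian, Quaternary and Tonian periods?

307.18 million years

Duration is start − end for each: (443.8 − 419.2) + (2.58 − 0) + (1000 − 720).
That is 24.6 + 2.58 + 280, which totals 307.18 million years.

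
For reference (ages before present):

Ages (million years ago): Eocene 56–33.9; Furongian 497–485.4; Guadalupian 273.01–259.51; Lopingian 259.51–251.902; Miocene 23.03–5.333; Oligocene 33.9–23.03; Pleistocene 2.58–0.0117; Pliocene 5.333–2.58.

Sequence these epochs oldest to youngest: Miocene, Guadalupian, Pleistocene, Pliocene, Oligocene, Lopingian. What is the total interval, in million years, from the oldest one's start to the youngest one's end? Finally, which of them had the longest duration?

Start ages (Ma): Guadalupian 273.01, Lopingian 259.51, Oligocene 33.9, Miocene 23.03, Pliocene 5.333, Pleistocene 2.58.
Ordered oldest to youngest: Guadalupian, Lopingian, Oligocene, Miocene, Pliocene, Pleistocene.
Span = 273.01 − 0.0117 = 272.9983 Myr.
Durations: Pleistocene 2.5683, Miocene 17.697, Oligocene 10.87, Lopingian 7.608, Pliocene 2.753, Guadalupian 13.5 → longest is Miocene (17.697 Myr).

Guadalupian → Lopingian → Oligocene → Miocene → Pliocene → Pleistocene; total span 272.9983 Myr; longest is Miocene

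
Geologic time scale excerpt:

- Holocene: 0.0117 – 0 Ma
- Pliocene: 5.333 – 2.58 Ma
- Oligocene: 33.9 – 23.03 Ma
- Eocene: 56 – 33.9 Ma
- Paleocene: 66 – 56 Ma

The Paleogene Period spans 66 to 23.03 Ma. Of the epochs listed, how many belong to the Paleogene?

3

Epochs inside 66–23.03 Ma: Paleocene, Eocene, Oligocene — 3 in total.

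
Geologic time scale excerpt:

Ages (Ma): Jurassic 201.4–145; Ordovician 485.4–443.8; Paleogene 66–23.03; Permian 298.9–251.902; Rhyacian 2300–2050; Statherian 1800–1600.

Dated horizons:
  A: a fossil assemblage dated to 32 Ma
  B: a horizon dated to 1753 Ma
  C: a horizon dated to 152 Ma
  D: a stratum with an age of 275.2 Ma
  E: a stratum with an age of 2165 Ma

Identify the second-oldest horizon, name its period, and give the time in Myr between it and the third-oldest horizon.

Sorted oldest-first by Ma: E (2165), B (1753), D (275.2), C (152), A (32).
The second oldest is B at 1753 Ma, which lies in 1800–1600 Ma: the Statherian.
The third oldest is D at 275.2 Ma; separation = |1753 − 275.2| = 1477.8 Myr.

B, in the Statherian; 1477.8 million years to D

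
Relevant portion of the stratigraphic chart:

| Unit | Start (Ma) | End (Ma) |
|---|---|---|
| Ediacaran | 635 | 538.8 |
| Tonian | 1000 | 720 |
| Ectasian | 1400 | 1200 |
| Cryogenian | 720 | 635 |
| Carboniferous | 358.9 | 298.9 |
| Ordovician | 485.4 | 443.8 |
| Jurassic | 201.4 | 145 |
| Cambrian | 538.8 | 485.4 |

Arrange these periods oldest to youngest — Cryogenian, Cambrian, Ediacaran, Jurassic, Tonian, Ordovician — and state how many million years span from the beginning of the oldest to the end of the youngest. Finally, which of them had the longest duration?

Tonian → Cryogenian → Ediacaran → Cambrian → Ordovician → Jurassic; total span 855 Myr; longest is Tonian

From the excerpt: Cryogenian 720–635; Cambrian 538.8–485.4; Ediacaran 635–538.8; Jurassic 201.4–145; Tonian 1000–720; Ordovician 485.4–443.8 (Ma).
Larger Ma is earlier, so the oldest is Tonian and the youngest is Jurassic; oldest to youngest: Tonian, Cryogenian, Ediacaran, Cambrian, Ordovician, Jurassic.
Oldest start 1000 minus youngest end 145 gives 855 Myr overall.
Individual lengths (start − end): Cryogenian 85; Tonian 280; Jurassic 56.4; Ordovician 41.6; Ediacaran 96.2; Cambrian 53.4. The largest is Tonian at 280 Myr.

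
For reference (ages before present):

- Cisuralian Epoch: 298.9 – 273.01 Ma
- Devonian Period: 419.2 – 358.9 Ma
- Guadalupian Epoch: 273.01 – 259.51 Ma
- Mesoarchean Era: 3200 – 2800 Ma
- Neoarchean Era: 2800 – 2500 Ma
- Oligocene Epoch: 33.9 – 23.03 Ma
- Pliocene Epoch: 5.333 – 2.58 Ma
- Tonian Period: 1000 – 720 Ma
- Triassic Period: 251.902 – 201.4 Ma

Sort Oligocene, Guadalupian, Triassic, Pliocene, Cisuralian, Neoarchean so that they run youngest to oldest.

Pliocene, Oligocene, Triassic, Guadalupian, Cisuralian, Neoarchean

Sorting by start age (ascending Ma, since larger Ma = older): Pliocene began 5.333, Oligocene began 33.9, Triassic began 251.902, Guadalupian began 273.01, Cisuralian began 298.9, Neoarchean began 2800.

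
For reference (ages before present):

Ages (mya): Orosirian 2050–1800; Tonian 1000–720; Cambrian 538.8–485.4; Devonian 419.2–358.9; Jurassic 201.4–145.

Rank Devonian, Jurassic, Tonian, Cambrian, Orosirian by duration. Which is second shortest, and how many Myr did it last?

Jurassic, 56.4 million years

Durations: Devonian 60.3; Jurassic 56.4; Tonian 280; Cambrian 53.4; Orosirian 250 Myr.
Sorted shortest-first: Cambrian (53.4), Jurassic (56.4), Devonian (60.3), Orosirian (250), Tonian (280).
The second shortest is Jurassic at 56.4 Myr.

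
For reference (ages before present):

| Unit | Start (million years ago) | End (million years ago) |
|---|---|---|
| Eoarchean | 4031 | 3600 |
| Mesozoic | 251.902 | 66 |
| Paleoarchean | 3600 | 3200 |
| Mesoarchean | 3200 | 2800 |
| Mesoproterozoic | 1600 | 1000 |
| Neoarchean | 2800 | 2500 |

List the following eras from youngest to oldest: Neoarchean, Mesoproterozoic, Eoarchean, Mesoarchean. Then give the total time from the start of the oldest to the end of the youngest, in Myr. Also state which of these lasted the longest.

Mesoproterozoic, Neoarchean, Mesoarchean, Eoarchean; total span 3031 Myr; longest is Mesoproterozoic

From the excerpt: Neoarchean 2800–2500; Mesoproterozoic 1600–1000; Eoarchean 4031–3600; Mesoarchean 3200–2800 (Ma).
Larger Ma is earlier, so the oldest is Eoarchean and the youngest is Mesoproterozoic; youngest to oldest: Mesoproterozoic, Neoarchean, Mesoarchean, Eoarchean.
Oldest start 4031 minus youngest end 1000 gives 3031 Myr overall.
Individual lengths (start − end): Mesoarchean 400; Eoarchean 431; Mesoproterozoic 600; Neoarchean 300. The largest is Mesoproterozoic at 600 Myr.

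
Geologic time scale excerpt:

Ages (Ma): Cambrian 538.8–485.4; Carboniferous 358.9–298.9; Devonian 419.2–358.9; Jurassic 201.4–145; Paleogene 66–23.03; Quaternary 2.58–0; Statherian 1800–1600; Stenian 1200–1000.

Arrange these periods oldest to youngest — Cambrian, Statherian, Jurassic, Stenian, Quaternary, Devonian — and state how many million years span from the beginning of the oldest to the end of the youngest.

Start ages (Ma): Statherian 1800, Stenian 1200, Cambrian 538.8, Devonian 419.2, Jurassic 201.4, Quaternary 2.58.
Ordered oldest to youngest: Statherian, Stenian, Cambrian, Devonian, Jurassic, Quaternary.
Span = 1800 − 0 = 1800 Myr.

Statherian, Stenian, Cambrian, Devonian, Jurassic, Quaternary; total span 1800 Myr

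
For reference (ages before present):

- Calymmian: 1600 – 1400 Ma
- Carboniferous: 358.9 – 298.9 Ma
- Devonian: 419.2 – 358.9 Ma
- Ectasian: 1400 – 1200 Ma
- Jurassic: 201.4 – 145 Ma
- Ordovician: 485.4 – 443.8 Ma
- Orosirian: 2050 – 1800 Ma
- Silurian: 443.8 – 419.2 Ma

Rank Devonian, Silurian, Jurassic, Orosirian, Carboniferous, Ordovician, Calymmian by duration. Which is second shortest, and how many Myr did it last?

Ordovician, 41.6 million years

Start − end for each: Devonian 419.2 − 358.9 = 60.3; Silurian 443.8 − 419.2 = 24.6; Jurassic 201.4 − 145 = 56.4; Orosirian 2050 − 1800 = 250; Carboniferous 358.9 − 298.9 = 60; Ordovician 485.4 − 443.8 = 41.6; Calymmian 1600 − 1400 = 200.
Ranking these from shortest: Silurian < Ordovician < Jurassic < Carboniferous < Devonian < Calymmian < Orosirian.
Position 2 in that ranking is Ordovician, which lasted 41.6 Myr.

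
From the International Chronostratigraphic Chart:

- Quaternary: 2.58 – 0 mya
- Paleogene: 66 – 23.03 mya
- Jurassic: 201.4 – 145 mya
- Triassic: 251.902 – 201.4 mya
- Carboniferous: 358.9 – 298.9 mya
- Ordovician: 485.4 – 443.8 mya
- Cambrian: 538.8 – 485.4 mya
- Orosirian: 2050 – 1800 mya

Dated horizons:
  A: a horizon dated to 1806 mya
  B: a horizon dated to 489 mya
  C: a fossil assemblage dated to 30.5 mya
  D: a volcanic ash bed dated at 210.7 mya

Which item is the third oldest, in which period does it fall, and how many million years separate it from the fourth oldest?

D, in the Triassic; 180.2 million years to C

Larger Ma means older, so oldest first: A 1806 > B 489 > D 210.7 > C 30.5.
Counting 3 along gives D (210.7 Ma); the excerpt puts that inside the Triassic, 251.902–201.4 Ma.
Next in line is C (30.5 Ma), and 210.7 − 30.5 = 180.2 Myr.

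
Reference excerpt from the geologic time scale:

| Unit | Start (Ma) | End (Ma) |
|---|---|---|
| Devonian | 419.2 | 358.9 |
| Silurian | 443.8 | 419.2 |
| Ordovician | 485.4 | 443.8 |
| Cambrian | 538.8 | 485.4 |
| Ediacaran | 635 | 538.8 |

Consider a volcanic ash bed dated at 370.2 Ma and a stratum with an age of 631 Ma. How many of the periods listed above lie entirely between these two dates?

3

The older date is 631 Ma and the younger is 370.2 Ma.
Periods with start < 631 and end > 370.2 Ma: Cambrian (538.8–485.4), Ordovician (485.4–443.8), Silurian (443.8–419.2).
That is 3 complete periods.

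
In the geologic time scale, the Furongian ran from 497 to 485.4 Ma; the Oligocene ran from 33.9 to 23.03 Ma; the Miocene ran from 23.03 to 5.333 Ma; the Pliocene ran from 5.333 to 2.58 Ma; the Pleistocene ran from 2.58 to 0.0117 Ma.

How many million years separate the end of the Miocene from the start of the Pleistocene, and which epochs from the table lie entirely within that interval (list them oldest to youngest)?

The Miocene closes at 5.333 Ma and the Pleistocene opens at 2.58 Ma, so the interval is 5.333 − 2.58 = 2.753 Myr.
An epoch fits inside if it starts at or after 5.333 Ma and ends at or before 2.58 Ma; oldest first that gives Pliocene.

2.753 million years; Pliocene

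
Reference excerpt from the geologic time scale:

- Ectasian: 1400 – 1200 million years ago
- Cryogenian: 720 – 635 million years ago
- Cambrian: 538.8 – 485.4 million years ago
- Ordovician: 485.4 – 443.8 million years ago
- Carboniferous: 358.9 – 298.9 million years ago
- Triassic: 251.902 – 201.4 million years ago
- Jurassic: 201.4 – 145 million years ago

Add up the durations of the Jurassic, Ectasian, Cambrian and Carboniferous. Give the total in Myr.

369.8 million years

Duration is start − end for each: (201.4 − 145) + (1400 − 1200) + (538.8 − 485.4) + (358.9 − 298.9).
That is 56.4 + 200 + 53.4 + 60, which totals 369.8 million years.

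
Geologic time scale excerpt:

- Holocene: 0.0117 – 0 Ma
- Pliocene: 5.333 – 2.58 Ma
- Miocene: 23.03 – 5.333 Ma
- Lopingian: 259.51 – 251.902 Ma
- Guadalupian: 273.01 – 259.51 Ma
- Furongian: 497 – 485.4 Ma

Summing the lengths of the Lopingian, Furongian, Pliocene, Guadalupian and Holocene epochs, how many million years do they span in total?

35.4727 million years

Duration is start − end for each: (259.51 − 251.902) + (497 − 485.4) + (5.333 − 2.58) + (273.01 − 259.51) + (0.0117 − 0).
That is 7.608 + 11.6 + 2.753 + 13.5 + 0.0117, which totals 35.4727 million years.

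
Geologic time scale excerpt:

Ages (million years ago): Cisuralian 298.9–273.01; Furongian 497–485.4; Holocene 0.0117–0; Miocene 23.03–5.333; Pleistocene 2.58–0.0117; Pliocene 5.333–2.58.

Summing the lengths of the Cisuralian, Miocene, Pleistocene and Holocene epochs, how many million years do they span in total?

Duration is start − end for each: (298.9 − 273.01) + (23.03 − 5.333) + (2.58 − 0.0117) + (0.0117 − 0).
That is 25.89 + 17.697 + 2.5683 + 0.0117, which totals 46.167 million years.

46.167 million years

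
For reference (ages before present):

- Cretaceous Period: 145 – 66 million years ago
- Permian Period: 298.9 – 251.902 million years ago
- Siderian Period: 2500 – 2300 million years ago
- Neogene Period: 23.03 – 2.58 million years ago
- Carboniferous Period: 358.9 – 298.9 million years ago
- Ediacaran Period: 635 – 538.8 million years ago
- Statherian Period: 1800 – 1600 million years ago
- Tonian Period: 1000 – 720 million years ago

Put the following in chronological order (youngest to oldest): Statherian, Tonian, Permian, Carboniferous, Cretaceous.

Cretaceous, Permian, Carboniferous, Tonian, Statherian

Sorting by start age (ascending Ma, since larger Ma = older): Cretaceous start 145, Permian start 298.9, Carboniferous start 358.9, Tonian start 1000, Statherian start 1800.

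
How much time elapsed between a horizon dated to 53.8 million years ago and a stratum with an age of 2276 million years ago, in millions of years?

2222.2 million years

2276 − 53.8 = 2222.2 million years.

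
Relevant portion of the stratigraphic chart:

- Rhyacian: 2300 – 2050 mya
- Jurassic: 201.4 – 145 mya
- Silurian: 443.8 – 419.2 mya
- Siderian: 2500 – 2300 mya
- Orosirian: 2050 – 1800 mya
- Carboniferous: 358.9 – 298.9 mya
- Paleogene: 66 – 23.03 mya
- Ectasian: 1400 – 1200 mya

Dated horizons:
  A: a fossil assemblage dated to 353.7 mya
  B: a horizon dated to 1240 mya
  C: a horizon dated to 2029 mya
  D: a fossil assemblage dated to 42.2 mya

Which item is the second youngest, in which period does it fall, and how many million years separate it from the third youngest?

Smaller Ma means younger, so youngest first: D 42.2 < A 353.7 < B 1240 < C 2029.
Counting 2 along gives A (353.7 Ma); the excerpt puts that inside the Carboniferous, 358.9–298.9 Ma.
Next in line is B (1240 Ma), and 1240 − 353.7 = 886.3 Myr.

A, in the Carboniferous; 886.3 million years to B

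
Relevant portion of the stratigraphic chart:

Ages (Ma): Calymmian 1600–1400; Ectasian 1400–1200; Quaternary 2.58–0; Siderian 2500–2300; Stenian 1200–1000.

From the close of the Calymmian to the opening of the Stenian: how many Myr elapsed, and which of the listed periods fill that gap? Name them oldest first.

200 million years; Ectasian

End of Calymmian = 1400 Ma; start of Stenian = 1200 Ma.
Gap = 1400 − 1200 = 200 Myr.
Periods wholly inside 1400–1200 Ma: Ectasian (1400–1200).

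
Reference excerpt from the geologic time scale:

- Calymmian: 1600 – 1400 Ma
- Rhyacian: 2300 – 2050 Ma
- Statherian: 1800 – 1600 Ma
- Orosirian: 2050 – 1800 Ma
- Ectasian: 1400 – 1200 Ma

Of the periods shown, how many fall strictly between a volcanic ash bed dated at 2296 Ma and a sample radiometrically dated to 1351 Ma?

3

The older date is 2296 Ma and the younger is 1351 Ma.
Periods with start < 2296 and end > 1351 Ma: Orosirian (2050–1800), Statherian (1800–1600), Calymmian (1600–1400).
That is 3 complete periods.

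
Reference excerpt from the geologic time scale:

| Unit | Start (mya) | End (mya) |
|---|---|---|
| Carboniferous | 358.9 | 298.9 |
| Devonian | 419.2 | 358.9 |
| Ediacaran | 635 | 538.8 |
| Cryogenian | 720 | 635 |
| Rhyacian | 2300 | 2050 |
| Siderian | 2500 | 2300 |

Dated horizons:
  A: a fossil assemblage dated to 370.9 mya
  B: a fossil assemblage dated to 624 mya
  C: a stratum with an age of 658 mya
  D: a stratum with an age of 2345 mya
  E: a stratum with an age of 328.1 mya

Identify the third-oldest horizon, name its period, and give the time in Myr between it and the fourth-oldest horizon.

B, in the Ediacaran; 253.1 million years to A

Larger Ma means older, so oldest first: D 2345 > C 658 > B 624 > A 370.9 > E 328.1.
Counting 3 along gives B (624 Ma); the excerpt puts that inside the Ediacaran, 635–538.8 Ma.
Next in line is A (370.9 Ma), and 624 − 370.9 = 253.1 Myr.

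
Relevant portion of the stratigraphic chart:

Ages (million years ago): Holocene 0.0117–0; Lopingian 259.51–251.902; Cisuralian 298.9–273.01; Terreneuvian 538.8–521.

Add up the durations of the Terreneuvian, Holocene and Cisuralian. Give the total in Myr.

Each duration: Terreneuvian = 17.8; Holocene = 0.0117; Cisuralian = 25.89.
Sum: 17.8 + 0.0117 + 25.89 = 43.7017 Myr.

43.7017 million years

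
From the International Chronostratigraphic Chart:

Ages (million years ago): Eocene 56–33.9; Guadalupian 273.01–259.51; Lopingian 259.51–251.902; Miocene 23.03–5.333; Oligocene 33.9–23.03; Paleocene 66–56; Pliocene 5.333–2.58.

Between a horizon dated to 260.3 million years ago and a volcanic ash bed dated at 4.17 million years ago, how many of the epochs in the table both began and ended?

The older date is 260.3 Ma and the younger is 4.17 Ma.
Epochs with start < 260.3 and end > 4.17 Ma: Lopingian (259.51–251.902), Paleocene (66–56), Eocene (56–33.9), Oligocene (33.9–23.03), Miocene (23.03–5.333).
That is 5 complete epochs.

5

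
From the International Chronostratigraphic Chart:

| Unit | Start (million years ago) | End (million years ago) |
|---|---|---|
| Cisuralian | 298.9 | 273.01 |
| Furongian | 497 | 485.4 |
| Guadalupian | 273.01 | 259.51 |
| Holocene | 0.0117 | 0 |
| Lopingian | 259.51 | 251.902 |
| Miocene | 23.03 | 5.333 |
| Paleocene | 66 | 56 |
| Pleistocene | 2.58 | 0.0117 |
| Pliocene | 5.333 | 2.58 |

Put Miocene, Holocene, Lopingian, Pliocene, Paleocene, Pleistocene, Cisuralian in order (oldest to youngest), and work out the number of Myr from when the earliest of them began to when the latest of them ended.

From the excerpt: Miocene 23.03–5.333; Holocene 0.0117–0; Lopingian 259.51–251.902; Pliocene 5.333–2.58; Paleocene 66–56; Pleistocene 2.58–0.0117; Cisuralian 298.9–273.01 (Ma).
Larger Ma is earlier, so the oldest is Cisuralian and the youngest is Holocene; oldest to youngest: Cisuralian, Lopingian, Paleocene, Miocene, Pliocene, Pleistocene, Holocene.
Oldest start 298.9 minus youngest end 0 gives 298.9 Myr overall.

Cisuralian, Lopingian, Paleocene, Miocene, Pliocene, Pleistocene, Holocene; total span 298.9 Myr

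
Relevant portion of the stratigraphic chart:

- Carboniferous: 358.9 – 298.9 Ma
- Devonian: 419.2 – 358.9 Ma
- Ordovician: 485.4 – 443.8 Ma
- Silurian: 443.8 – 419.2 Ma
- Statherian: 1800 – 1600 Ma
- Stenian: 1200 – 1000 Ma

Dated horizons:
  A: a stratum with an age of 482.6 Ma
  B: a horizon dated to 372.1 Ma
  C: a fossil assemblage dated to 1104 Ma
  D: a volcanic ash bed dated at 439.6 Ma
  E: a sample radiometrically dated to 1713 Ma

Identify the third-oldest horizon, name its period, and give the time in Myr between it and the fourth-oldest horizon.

A, in the Ordovician; 43 million years to D

Sorted oldest-first by Ma: E (1713), C (1104), A (482.6), D (439.6), B (372.1).
The third oldest is A at 482.6 Ma, which lies in 485.4–443.8 Ma: the Ordovician.
The fourth oldest is D at 439.6 Ma; separation = |482.6 − 439.6| = 43 Myr.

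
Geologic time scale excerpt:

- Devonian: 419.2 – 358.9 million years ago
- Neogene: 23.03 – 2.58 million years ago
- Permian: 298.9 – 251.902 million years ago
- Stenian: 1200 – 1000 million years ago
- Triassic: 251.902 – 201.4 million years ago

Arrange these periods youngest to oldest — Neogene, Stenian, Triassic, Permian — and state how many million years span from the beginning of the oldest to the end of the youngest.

Neogene, Triassic, Permian, Stenian; total span 1197.42 Myr

From the excerpt: Neogene 23.03–2.58; Stenian 1200–1000; Triassic 251.902–201.4; Permian 298.9–251.902 (Ma).
Larger Ma is earlier, so the oldest is Stenian and the youngest is Neogene; youngest to oldest: Neogene, Triassic, Permian, Stenian.
Oldest start 1200 minus youngest end 2.58 gives 1197.42 Myr overall.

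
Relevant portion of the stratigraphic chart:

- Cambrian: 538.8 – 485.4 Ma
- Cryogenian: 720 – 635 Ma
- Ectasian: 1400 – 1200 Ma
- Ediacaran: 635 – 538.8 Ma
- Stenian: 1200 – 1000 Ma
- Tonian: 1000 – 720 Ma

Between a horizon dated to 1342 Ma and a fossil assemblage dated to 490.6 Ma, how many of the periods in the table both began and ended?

4

1342 Ma sits inside the Ectasian (1400–1200) and 490.6 Ma inside the Cambrian (538.8–485.4); neither of those is wholly between the two dates.
The listed periods lying completely between them are Stenian, Tonian, Cryogenian, Ediacaran — 4 in all.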